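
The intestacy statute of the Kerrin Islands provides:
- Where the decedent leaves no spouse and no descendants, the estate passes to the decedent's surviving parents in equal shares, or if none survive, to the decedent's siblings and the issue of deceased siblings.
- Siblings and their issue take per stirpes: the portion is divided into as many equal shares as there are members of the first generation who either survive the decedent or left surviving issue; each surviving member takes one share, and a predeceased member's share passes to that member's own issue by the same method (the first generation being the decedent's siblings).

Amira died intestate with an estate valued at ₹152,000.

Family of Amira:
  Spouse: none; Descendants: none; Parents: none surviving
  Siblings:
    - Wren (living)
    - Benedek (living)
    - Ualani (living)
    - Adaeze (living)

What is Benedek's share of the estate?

Benedek receives ₹38,000.

The entire ₹152,000 passes to the siblings and their issue.
That amount (₹152,000) is divided into 4 shares of ₹38,000: Wren, Benedek, Ualani, and Adaeze each take ₹38,000.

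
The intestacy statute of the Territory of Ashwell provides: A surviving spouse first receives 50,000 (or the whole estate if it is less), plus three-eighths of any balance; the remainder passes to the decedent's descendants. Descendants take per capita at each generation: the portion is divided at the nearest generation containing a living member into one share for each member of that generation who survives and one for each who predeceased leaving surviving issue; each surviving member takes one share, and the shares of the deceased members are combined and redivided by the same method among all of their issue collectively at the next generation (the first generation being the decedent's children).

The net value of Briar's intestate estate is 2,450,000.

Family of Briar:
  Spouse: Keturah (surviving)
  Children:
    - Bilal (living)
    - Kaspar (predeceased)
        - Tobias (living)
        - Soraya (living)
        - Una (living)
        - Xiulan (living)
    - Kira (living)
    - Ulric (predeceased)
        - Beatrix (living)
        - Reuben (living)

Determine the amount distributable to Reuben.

Keturah first takes 50,000, leaving a balance of 2,400,000. Keturah then takes three-eighths of the balance (900,000), for a total of 950,000. The remaining 1,500,000 passes to the descendants.
The descendants' portion (1,500,000) is divided at the children's generation into 4 shares of 375,000. Bilal and Kira each take 375,000. The 2 shares of the deceased (Kaspar and Ulric) are combined into a pool of 750,000.
That pool (750,000) is divided at the grandchildren's generation equally among Tobias, Soraya, Una, Xiulan, Beatrix, and Reuben: 125,000 each.

Reuben receives 125,000.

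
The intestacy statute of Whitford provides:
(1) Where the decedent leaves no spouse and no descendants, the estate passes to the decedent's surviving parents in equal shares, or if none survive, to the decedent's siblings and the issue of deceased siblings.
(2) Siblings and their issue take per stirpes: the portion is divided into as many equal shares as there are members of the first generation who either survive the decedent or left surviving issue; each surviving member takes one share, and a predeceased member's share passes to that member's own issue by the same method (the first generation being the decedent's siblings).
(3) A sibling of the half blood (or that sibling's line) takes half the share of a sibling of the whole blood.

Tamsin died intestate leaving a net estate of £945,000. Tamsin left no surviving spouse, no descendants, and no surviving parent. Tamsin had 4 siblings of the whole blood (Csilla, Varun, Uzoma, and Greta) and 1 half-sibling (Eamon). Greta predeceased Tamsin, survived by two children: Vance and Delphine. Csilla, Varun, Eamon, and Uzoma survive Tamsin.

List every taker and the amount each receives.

Csilla: £210,000; Varun: £210,000; Eamon: £105,000; Uzoma: £210,000; Vance: £105,000; Delphine: £105,000

The entire £945,000 passes to the siblings and their issue.
Counting each half-blood sibling's line as half a unit, there are 9/2 units in £945,000, so one unit is £210,000. Whole-blood lines (Csilla, Varun, Uzoma, and Greta) take £210,000 each; half-blood lines (Eamon) take £105,000 each.
Greta's share (£210,000) is divided into 2 shares of £105,000: Vance and Delphine each take £105,000.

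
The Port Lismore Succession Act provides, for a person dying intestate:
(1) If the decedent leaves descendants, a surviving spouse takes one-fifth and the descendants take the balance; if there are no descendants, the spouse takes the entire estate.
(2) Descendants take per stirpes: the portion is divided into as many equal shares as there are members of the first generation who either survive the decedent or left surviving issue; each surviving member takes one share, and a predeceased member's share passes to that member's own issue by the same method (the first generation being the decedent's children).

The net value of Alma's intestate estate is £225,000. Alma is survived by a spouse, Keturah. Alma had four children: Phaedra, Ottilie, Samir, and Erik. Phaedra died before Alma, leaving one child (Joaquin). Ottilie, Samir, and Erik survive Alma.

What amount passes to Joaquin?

Joaquin receives £45,000.

Keturah takes one-fifth of £225,000 = £45,000. The remaining £180,000 passes to the descendants.
The descendants' portion (£180,000) is divided into 4 shares of £45,000: Ottilie, Samir, and Erik each take £45,000; Phaedra's £45,000 share passes to Phaedra's issue.
Phaedra's share (£45,000) passes entirely to Joaquin.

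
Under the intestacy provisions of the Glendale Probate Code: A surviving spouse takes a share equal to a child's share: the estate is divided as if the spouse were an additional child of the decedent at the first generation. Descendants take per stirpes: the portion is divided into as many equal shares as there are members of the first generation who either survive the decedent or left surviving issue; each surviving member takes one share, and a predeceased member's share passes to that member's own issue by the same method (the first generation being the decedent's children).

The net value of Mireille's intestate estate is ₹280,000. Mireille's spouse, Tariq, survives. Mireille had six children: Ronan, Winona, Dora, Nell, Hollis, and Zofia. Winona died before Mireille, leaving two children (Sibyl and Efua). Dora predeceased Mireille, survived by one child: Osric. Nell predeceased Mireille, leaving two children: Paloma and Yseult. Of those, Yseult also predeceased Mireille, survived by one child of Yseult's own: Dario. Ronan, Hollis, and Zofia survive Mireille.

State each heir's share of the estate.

The spouse counts as an additional share at the children's level, so there are 7 primary shares of ₹40,000. Tariq takes one such share (₹40,000).
The children's combined portion (₹240,000) is divided into 6 shares of ₹40,000: Ronan, Hollis, and Zofia each take ₹40,000; Winona's ₹40,000 share passes to Winona's issue; Dora's ₹40,000 share passes to Dora's issue; Nell's ₹40,000 share passes to Nell's issue.
Winona's share (₹40,000) is divided into 2 shares of ₹20,000: Sibyl and Efua each take ₹20,000.
Dora's share (₹40,000) passes entirely to Osric.
Nell's share (₹40,000) is divided into 2 shares of ₹20,000: Paloma takes ₹20,000; Yseult's ₹20,000 share passes to Yseult's issue.
Yseult's share (₹20,000) passes entirely to Dario.

Tariq: ₹40,000; Ronan: ₹40,000; Sibyl: ₹20,000; Efua: ₹20,000; Osric: ₹40,000; Paloma: ₹20,000; Dario: ₹20,000; Hollis: ₹40,000; Zofia: ₹40,000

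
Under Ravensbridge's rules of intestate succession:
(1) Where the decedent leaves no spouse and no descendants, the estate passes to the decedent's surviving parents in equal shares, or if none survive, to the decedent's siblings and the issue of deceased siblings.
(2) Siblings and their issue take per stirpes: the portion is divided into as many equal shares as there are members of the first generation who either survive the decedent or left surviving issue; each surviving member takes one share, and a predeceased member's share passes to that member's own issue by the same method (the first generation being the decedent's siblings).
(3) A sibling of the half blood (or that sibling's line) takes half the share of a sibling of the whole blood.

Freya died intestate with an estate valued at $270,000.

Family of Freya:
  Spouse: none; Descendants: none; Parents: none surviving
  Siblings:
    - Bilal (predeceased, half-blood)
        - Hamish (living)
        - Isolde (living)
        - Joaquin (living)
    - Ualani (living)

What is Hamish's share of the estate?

Hamish receives $30,000.

The entire $270,000 passes to the siblings and their issue.
Counting each half-blood sibling's line as half a unit, there are 3/2 units in $270,000, so one unit is $180,000. Whole-blood lines (Ualani) take $180,000 each; half-blood lines (Bilal) take $90,000 each.
Bilal's share ($90,000) is divided into 3 shares of $30,000: Hamish, Isolde, and Joaquin each take $30,000.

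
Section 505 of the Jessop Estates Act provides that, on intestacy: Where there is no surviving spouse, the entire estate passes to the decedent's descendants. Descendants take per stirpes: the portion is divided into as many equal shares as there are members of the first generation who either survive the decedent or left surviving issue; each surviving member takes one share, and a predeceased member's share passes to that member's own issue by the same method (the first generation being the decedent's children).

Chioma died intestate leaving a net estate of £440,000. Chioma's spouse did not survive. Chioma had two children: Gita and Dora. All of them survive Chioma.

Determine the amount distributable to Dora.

Dora receives £220,000.

The entire £440,000 passes to the descendants.
That amount (£440,000) is divided into 2 shares of £220,000: Gita and Dora each take £220,000.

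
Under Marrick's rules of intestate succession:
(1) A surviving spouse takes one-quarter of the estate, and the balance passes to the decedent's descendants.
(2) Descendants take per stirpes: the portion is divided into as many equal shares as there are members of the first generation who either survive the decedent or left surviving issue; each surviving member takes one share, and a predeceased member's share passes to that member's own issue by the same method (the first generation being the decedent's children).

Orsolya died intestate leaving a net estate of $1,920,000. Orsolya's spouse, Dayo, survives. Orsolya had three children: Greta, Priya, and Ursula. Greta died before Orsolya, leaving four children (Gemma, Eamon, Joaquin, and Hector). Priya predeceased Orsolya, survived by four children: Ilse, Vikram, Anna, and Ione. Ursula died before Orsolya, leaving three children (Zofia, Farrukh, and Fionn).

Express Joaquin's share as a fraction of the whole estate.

Dayo takes one-quarter of $1,920,000 = $480,000. The remaining $1,440,000 passes to the descendants.
The descendants' portion ($1,440,000) is divided into 3 shares of $480,000: Greta's $480,000 share passes to Greta's issue; Priya's $480,000 share passes to Priya's issue; Ursula's $480,000 share passes to Ursula's issue.
Greta's share ($480,000) is divided into 4 shares of $120,000: Gemma, Eamon, Joaquin, and Hector each take $120,000.
Priya's share ($480,000) is divided into 4 shares of $120,000: Ilse, Vikram, Anna, and Ione each take $120,000.
Ursula's share ($480,000) is divided into 3 shares of $160,000: Zofia, Farrukh, and Fionn each take $160,000.

Joaquin receives 1/16 of the estate.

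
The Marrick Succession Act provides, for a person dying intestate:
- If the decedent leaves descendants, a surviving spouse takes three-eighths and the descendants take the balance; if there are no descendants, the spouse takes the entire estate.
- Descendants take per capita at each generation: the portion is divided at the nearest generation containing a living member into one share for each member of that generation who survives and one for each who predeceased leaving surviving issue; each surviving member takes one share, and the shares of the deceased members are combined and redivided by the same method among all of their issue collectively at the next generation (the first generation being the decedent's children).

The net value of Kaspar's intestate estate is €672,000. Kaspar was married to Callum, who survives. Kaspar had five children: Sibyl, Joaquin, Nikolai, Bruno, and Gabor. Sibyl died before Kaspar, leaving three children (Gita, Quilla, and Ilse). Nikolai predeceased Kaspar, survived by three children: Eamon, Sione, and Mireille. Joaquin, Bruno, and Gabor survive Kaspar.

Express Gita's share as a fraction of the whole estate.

Gita receives 1/24 of the estate.

Callum takes three-eighths of €672,000 = €252,000. The remaining €420,000 passes to the descendants.
The descendants' portion (€420,000) is divided at the children's generation into 5 shares of €84,000. Joaquin, Bruno, and Gabor each take €84,000. The 2 shares of the deceased (Sibyl and Nikolai) are combined into a pool of €168,000.
That pool (€168,000) is divided at the grandchildren's generation equally among Gita, Quilla, Ilse, Eamon, Sione, and Mireille: €28,000 each.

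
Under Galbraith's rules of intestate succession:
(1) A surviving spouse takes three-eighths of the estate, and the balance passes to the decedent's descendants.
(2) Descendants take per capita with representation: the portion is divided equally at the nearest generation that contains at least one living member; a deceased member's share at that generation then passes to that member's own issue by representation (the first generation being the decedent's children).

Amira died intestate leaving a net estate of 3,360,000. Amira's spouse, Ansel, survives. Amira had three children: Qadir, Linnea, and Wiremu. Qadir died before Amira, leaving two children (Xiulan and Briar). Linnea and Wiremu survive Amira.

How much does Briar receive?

Briar receives 350,000.

Ansel takes three-eighths of 3,360,000 = 1,260,000. The remaining 2,100,000 passes to the descendants.
The descendants' portion (2,100,000) is divided into 3 shares of 700,000: Linnea and Wiremu each take 700,000; Qadir's 700,000 share passes to Qadir's issue.
Qadir's share (700,000) is divided into 2 shares of 350,000: Xiulan and Briar each take 350,000.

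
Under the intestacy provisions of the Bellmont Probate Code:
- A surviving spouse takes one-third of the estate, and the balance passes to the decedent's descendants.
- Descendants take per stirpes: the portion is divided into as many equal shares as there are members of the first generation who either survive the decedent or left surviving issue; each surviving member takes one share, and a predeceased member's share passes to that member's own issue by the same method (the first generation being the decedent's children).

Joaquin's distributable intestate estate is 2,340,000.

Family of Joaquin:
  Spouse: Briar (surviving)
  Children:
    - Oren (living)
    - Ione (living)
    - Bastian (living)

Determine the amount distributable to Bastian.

Briar takes one-third of 2,340,000 = 780,000. The remaining 1,560,000 passes to the descendants.
The descendants' portion (1,560,000) is divided into 3 shares of 520,000: Oren, Ione, and Bastian each take 520,000.

Bastian receives 520,000.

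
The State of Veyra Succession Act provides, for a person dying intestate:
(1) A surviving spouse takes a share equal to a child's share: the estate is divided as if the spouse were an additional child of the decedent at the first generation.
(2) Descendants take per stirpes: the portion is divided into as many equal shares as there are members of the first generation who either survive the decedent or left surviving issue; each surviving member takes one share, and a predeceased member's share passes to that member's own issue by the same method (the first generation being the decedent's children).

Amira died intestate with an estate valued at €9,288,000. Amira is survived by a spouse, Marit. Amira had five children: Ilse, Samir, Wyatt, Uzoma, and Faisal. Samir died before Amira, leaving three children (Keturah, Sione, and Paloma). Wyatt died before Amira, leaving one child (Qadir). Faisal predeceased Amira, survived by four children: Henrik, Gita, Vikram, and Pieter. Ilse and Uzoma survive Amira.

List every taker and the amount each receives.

The spouse counts as an additional share at the children's level, so there are 6 primary shares of €1,548,000. Marit takes one such share (€1,548,000).
The children's combined portion (€7,740,000) is divided into 5 shares of €1,548,000: Ilse and Uzoma each take €1,548,000; Samir's €1,548,000 share passes to Samir's issue; Wyatt's €1,548,000 share passes to Wyatt's issue; Faisal's €1,548,000 share passes to Faisal's issue.
Samir's share (€1,548,000) is divided into 3 shares of €516,000: Keturah, Sione, and Paloma each take €516,000.
Wyatt's share (€1,548,000) passes entirely to Qadir.
Faisal's share (€1,548,000) is divided into 4 shares of €387,000: Henrik, Gita, Vikram, and Pieter each take €387,000.

Marit: €1,548,000; Ilse: €1,548,000; Keturah: €516,000; Sione: €516,000; Paloma: €516,000; Qadir: €1,548,000; Uzoma: €1,548,000; Henrik: €387,000; Gita: €387,000; Vikram: €387,000; Pieter: €387,000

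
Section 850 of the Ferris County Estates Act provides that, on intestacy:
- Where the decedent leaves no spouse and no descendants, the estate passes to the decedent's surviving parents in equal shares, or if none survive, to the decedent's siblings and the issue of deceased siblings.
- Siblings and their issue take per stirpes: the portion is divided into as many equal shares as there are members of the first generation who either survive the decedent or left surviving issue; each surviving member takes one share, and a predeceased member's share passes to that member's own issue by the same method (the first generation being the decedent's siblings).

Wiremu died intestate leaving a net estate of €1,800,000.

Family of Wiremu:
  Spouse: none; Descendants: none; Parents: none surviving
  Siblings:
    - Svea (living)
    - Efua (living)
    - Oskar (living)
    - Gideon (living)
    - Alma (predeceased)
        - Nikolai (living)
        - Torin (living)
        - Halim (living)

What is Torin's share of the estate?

The entire €1,800,000 passes to the siblings and their issue.
That amount (€1,800,000) is divided into 5 shares of €360,000: Svea, Efua, Oskar, and Gideon each take €360,000; Alma's €360,000 share passes to Alma's issue.
Alma's share (€360,000) is divided into 3 shares of €120,000: Nikolai, Torin, and Halim each take €120,000.

Torin receives €120,000.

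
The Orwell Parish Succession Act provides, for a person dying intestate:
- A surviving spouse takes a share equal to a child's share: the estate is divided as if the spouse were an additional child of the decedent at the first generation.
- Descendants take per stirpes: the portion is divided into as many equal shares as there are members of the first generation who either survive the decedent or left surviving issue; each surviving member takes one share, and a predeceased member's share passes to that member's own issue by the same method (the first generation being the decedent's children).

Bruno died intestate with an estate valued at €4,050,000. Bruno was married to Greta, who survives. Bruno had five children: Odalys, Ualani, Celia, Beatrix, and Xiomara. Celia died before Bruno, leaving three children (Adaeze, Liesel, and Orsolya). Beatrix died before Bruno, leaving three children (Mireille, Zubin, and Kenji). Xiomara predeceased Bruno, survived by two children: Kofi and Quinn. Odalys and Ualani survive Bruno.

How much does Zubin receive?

The spouse counts as an additional share at the children's level, so there are 6 primary shares of €675,000. Greta takes one such share (€675,000).
The children's combined portion (€3,375,000) is divided into 5 shares of €675,000: Odalys and Ualani each take €675,000; Celia's €675,000 share passes to Celia's issue; Beatrix's €675,000 share passes to Beatrix's issue; Xiomara's €675,000 share passes to Xiomara's issue.
Celia's share (€675,000) is divided into 3 shares of €225,000: Adaeze, Liesel, and Orsolya each take €225,000.
Beatrix's share (€675,000) is divided into 3 shares of €225,000: Mireille, Zubin, and Kenji each take €225,000.
Xiomara's share (€675,000) is divided into 2 shares of €337,500: Kofi and Quinn each take €337,500.

Zubin receives €225,000.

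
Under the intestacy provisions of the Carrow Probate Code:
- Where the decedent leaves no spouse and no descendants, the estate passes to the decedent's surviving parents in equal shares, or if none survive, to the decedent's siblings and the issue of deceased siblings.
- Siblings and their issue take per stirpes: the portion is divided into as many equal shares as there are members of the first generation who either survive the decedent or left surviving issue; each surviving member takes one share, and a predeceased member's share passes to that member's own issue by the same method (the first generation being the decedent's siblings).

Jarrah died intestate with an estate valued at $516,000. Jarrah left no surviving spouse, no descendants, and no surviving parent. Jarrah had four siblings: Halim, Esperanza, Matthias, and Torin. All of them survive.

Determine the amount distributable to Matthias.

The entire $516,000 passes to the siblings and their issue.
That amount ($516,000) is divided into 4 shares of $129,000: Halim, Esperanza, Matthias, and Torin each take $129,000.

Matthias receives $129,000.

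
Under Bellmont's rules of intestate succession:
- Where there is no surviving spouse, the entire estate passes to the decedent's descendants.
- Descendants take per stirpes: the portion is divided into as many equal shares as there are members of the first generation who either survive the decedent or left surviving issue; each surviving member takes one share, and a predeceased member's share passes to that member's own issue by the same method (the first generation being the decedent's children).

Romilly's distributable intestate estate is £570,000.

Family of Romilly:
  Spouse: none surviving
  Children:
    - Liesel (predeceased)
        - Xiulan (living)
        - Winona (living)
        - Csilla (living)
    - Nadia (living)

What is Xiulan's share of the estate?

The entire £570,000 passes to the descendants.
That amount (£570,000) is divided into 2 shares of £285,000: Nadia takes £285,000; Liesel's £285,000 share passes to Liesel's issue.
Liesel's share (£285,000) is divided into 3 shares of £95,000: Xiulan, Winona, and Csilla each take £95,000.

Xiulan receives £95,000.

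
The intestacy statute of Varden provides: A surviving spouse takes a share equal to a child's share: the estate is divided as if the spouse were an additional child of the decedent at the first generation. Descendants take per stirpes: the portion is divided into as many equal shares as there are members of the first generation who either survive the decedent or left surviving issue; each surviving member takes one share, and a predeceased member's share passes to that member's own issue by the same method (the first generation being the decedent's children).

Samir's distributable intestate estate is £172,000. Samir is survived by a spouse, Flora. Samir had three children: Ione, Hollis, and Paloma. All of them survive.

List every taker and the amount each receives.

Flora: £43,000; Ione: £43,000; Hollis: £43,000; Paloma: £43,000

The spouse counts as an additional share at the children's level, so there are 4 primary shares of £43,000. Flora takes one such share (£43,000).
The children's combined portion (£129,000) is divided into 3 shares of £43,000: Ione, Hollis, and Paloma each take £43,000.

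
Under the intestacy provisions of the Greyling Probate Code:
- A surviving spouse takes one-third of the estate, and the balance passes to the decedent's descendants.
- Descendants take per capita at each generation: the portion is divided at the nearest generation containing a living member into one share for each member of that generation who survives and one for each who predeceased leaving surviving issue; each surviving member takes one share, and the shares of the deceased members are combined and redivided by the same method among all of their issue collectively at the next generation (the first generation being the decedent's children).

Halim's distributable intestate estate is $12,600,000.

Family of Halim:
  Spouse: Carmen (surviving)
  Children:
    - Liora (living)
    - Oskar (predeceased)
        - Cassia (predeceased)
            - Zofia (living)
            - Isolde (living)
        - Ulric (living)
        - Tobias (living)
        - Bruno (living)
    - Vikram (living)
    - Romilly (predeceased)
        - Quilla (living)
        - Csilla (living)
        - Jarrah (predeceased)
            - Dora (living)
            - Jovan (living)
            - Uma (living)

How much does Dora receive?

Carmen takes one-third of $12,600,000 = $4,200,000. The remaining $8,400,000 passes to the descendants.
The descendants' portion ($8,400,000) is divided at the children's generation into 4 shares of $2,100,000. Liora and Vikram each take $2,100,000. The 2 shares of the deceased (Oskar and Romilly) are combined into a pool of $4,200,000.
That pool ($4,200,000) is divided at the grandchildren's generation into 7 shares of $600,000. Ulric, Tobias, Bruno, Quilla, and Csilla each take $600,000. The 2 shares of the deceased (Cassia and Jarrah) are combined into a pool of $1,200,000.
That pool ($1,200,000) is divided at the great-grandchildren's generation equally among Zofia, Isolde, Dora, Jovan, and Uma: $240,000 each.

Dora receives $240,000.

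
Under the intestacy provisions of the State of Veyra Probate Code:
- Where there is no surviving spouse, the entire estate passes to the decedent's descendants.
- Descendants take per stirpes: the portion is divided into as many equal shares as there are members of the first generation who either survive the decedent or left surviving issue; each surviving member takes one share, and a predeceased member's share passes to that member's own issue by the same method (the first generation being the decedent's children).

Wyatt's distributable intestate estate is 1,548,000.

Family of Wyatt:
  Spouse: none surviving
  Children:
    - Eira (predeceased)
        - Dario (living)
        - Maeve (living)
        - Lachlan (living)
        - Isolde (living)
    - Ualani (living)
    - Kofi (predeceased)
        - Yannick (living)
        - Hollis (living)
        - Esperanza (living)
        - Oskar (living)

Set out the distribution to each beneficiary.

The entire 1,548,000 passes to the descendants.
That amount (1,548,000) is divided into 3 shares of 516,000: Ualani takes 516,000; Eira's 516,000 share passes to Eira's issue; Kofi's 516,000 share passes to Kofi's issue.
Eira's share (516,000) is divided into 4 shares of 129,000: Dario, Maeve, Lachlan, and Isolde each take 129,000.
Kofi's share (516,000) is divided into 4 shares of 129,000: Yannick, Hollis, Esperanza, and Oskar each take 129,000.

Dario: 129,000; Maeve: 129,000; Lachlan: 129,000; Isolde: 129,000; Ualani: 516,000; Yannick: 129,000; Hollis: 129,000; Esperanza: 129,000; Oskar: 129,000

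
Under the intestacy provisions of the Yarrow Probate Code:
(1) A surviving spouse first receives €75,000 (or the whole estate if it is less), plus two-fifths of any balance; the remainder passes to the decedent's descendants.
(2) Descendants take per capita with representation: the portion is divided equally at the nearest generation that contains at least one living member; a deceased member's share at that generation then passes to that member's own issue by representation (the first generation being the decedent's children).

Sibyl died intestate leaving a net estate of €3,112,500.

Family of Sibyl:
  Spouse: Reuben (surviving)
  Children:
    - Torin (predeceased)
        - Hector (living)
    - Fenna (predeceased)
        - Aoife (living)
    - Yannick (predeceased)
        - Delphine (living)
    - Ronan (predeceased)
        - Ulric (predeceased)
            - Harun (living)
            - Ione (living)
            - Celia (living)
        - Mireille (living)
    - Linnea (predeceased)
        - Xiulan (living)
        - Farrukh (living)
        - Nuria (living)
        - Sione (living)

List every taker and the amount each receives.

Reuben: €1,290,000; Hector: €202,500; Aoife: €202,500; Delphine: €202,500; Harun: €67,500; Ione: €67,500; Celia: €67,500; Mireille: €202,500; Xiulan: €202,500; Farrukh: €202,500; Nuria: €202,500; Sione: €202,500

Reuben first takes €75,000, leaving a balance of €3,037,500. Reuben then takes two-fifths of the balance (€1,215,000), for a total of €1,290,000. The remaining €1,822,500 passes to the descendants.
No child survives, so the initial division is made at the grandchildren's generation.
The descendants' portion (€1,822,500) is divided into 9 shares of €202,500: Hector, Aoife, Delphine, Mireille, Xiulan, Farrukh, Nuria, and Sione each take €202,500; Ulric's €202,500 share passes to Ulric's issue.
Ulric's share (€202,500) is divided into 3 shares of €67,500: Harun, Ione, and Celia each take €67,500.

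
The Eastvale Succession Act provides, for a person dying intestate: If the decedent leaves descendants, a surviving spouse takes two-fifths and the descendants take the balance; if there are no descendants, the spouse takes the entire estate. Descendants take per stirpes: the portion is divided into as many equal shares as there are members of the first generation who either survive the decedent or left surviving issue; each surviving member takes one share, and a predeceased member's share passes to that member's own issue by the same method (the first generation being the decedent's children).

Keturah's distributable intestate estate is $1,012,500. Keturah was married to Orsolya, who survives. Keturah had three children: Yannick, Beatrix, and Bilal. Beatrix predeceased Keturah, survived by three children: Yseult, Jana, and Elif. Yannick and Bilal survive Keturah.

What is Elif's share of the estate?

Orsolya takes two-fifths of $1,012,500 = $405,000. The remaining $607,500 passes to the descendants.
The descendants' portion ($607,500) is divided into 3 shares of $202,500: Yannick and Bilal each take $202,500; Beatrix's $202,500 share passes to Beatrix's issue.
Beatrix's share ($202,500) is divided into 3 shares of $67,500: Yseult, Jana, and Elif each take $67,500.

Elif receives $67,500.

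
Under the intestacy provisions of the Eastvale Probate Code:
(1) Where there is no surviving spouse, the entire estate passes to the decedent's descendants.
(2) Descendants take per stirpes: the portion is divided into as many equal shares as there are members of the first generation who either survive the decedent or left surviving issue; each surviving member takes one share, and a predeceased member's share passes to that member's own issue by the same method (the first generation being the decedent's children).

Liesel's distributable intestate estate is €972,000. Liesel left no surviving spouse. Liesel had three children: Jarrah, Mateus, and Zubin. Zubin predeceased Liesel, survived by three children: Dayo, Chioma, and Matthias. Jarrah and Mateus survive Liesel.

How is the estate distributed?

Jarrah: €324,000; Mateus: €324,000; Dayo: €108,000; Chioma: €108,000; Matthias: €108,000

The entire €972,000 passes to the descendants.
That amount (€972,000) is divided into 3 shares of €324,000: Jarrah and Mateus each take €324,000; Zubin's €324,000 share passes to Zubin's issue.
Zubin's share (€324,000) is divided into 3 shares of €108,000: Dayo, Chioma, and Matthias each take €108,000.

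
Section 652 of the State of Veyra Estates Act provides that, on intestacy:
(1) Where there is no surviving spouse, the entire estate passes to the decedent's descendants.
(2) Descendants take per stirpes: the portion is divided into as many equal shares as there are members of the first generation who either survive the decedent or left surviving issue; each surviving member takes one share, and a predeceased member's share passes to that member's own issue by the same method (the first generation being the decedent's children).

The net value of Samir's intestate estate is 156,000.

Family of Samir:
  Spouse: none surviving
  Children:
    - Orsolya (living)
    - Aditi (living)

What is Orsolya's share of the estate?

The entire 156,000 passes to the descendants.
That amount (156,000) is divided into 2 shares of 78,000: Orsolya and Aditi each take 78,000.

Orsolya receives 78,000.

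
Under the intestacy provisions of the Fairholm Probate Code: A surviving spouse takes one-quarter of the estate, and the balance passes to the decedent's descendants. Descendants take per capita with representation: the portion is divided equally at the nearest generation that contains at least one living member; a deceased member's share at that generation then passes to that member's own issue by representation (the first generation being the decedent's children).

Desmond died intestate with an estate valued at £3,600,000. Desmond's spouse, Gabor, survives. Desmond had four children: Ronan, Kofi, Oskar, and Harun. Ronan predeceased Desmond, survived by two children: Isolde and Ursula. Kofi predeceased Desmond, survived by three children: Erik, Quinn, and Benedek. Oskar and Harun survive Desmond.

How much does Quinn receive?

Quinn receives £225,000.

Gabor takes one-quarter of £3,600,000 = £900,000. The remaining £2,700,000 passes to the descendants.
The descendants' portion (£2,700,000) is divided into 4 shares of £675,000: Oskar and Harun each take £675,000; Ronan's £675,000 share passes to Ronan's issue; Kofi's £675,000 share passes to Kofi's issue.
Ronan's share (£675,000) is divided into 2 shares of £337,500: Isolde and Ursula each take £337,500.
Kofi's share (£675,000) is divided into 3 shares of £225,000: Erik, Quinn, and Benedek each take £225,000.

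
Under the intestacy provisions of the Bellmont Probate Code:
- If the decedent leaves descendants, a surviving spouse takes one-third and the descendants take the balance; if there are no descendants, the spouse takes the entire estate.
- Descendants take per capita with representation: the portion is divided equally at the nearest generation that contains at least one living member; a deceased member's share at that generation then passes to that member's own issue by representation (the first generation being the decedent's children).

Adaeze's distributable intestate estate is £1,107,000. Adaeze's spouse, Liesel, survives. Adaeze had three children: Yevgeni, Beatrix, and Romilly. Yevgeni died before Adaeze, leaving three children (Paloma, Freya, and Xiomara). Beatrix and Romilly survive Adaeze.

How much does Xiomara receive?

Xiomara receives £82,000.

Liesel takes one-third of £1,107,000 = £369,000. The remaining £738,000 passes to the descendants.
The descendants' portion (£738,000) is divided into 3 shares of £246,000: Beatrix and Romilly each take £246,000; Yevgeni's £246,000 share passes to Yevgeni's issue.
Yevgeni's share (£246,000) is divided into 3 shares of £82,000: Paloma, Freya, and Xiomara each take £82,000.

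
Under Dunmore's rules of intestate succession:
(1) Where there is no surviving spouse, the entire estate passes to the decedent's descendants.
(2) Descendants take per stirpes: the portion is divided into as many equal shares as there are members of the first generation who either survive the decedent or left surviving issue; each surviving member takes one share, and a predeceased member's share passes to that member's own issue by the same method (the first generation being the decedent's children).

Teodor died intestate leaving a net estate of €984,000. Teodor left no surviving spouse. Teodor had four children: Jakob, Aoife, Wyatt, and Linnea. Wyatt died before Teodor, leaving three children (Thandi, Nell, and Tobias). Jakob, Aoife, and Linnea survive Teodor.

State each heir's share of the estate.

Jakob: €246,000; Aoife: €246,000; Thandi: €82,000; Nell: €82,000; Tobias: €82,000; Linnea: €246,000

The entire €984,000 passes to the descendants.
That amount (€984,000) is divided into 4 shares of €246,000: Jakob, Aoife, and Linnea each take €246,000; Wyatt's €246,000 share passes to Wyatt's issue.
Wyatt's share (€246,000) is divided into 3 shares of €82,000: Thandi, Nell, and Tobias each take €82,000.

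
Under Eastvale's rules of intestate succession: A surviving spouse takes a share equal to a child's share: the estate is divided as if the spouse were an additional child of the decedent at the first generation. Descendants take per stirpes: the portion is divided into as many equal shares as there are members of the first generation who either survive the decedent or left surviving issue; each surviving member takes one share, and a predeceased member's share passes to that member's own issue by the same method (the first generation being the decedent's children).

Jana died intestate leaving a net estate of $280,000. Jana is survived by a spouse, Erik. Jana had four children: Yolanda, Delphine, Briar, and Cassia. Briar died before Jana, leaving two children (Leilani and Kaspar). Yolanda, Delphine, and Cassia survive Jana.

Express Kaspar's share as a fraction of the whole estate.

The spouse counts as an additional share at the children's level, so there are 5 primary shares of $56,000. Erik takes one such share ($56,000).
The children's combined portion ($224,000) is divided into 4 shares of $56,000: Yolanda, Delphine, and Cassia each take $56,000; Briar's $56,000 share passes to Briar's issue.
Briar's share ($56,000) is divided into 2 shares of $28,000: Leilani and Kaspar each take $28,000.

Kaspar receives 1/10 of the estate.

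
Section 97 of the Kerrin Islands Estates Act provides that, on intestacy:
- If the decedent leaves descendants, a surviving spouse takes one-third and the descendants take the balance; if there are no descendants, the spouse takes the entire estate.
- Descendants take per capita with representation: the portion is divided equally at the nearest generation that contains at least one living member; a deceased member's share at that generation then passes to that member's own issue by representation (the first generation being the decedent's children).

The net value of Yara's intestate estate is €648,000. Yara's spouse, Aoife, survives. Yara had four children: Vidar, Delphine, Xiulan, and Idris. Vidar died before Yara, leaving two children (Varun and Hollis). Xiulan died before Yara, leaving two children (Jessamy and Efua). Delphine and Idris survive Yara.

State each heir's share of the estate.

Aoife: €216,000; Varun: €54,000; Hollis: €54,000; Delphine: €108,000; Jessamy: €54,000; Efua: €54,000; Idris: €108,000

Aoife takes one-third of €648,000 = €216,000. The remaining €432,000 passes to the descendants.
The descendants' portion (€432,000) is divided into 4 shares of €108,000: Delphine and Idris each take €108,000; Vidar's €108,000 share passes to Vidar's issue; Xiulan's €108,000 share passes to Xiulan's issue.
Vidar's share (€108,000) is divided into 2 shares of €54,000: Varun and Hollis each take €54,000.
Xiulan's share (€108,000) is divided into 2 shares of €54,000: Jessamy and Efua each take €54,000.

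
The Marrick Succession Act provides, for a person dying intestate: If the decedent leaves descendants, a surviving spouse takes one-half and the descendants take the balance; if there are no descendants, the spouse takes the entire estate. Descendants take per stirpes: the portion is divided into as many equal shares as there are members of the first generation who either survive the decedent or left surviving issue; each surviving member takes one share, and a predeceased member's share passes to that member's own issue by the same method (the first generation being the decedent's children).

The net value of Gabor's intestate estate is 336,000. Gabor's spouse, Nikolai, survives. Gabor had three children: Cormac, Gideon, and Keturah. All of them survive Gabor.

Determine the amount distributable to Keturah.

Keturah receives 56,000.

Nikolai takes one-half of 336,000 = 168,000. The remaining 168,000 passes to the descendants.
The descendants' portion (168,000) is divided into 3 shares of 56,000: Cormac, Gideon, and Keturah each take 56,000.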